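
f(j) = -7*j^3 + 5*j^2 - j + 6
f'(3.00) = -160.00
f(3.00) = -141.00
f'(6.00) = -697.00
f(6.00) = -1332.00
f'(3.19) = -182.80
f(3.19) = -173.54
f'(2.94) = -153.12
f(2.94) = -131.61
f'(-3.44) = -283.91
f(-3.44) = 353.56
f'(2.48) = -105.36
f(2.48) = -72.50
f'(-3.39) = -276.23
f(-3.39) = 339.56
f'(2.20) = -80.64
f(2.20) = -46.54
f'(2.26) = -85.66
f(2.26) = -51.52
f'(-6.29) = -894.75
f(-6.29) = 1952.12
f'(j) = -21*j^2 + 10*j - 1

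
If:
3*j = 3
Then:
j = 1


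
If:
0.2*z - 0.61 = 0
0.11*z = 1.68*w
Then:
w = 0.20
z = 3.05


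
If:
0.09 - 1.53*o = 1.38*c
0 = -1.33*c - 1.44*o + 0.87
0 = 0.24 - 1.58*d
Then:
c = 25.19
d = 0.15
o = -22.66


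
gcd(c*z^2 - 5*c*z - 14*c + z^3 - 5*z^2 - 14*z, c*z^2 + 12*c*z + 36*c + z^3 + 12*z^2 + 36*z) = c + z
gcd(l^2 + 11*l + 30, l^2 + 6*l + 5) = l + 5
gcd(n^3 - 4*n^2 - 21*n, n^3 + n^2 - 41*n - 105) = n^2 - 4*n - 21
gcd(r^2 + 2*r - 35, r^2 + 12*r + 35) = r + 7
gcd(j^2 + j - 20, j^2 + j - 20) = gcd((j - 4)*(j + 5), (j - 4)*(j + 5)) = j^2 + j - 20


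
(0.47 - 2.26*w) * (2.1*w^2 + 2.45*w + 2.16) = -4.746*w^3 - 4.55*w^2 - 3.7301*w + 1.0152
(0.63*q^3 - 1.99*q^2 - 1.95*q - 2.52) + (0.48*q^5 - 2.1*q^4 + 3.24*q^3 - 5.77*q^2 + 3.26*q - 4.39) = 0.48*q^5 - 2.1*q^4 + 3.87*q^3 - 7.76*q^2 + 1.31*q - 6.91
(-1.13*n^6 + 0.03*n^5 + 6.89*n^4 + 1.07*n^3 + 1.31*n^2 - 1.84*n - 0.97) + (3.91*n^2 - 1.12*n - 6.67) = -1.13*n^6 + 0.03*n^5 + 6.89*n^4 + 1.07*n^3 + 5.22*n^2 - 2.96*n - 7.64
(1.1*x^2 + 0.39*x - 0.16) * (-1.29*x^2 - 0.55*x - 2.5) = -1.419*x^4 - 1.1081*x^3 - 2.7581*x^2 - 0.887*x + 0.4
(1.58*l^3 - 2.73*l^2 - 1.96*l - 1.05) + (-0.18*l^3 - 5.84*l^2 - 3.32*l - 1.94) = 1.4*l^3 - 8.57*l^2 - 5.28*l - 2.99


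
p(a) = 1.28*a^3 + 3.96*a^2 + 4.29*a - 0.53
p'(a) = 3.84*a^2 + 7.92*a + 4.29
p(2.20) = 41.70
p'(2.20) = 40.30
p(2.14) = 39.33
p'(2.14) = 38.82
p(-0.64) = -1.99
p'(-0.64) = 0.79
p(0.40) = 1.90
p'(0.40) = 8.07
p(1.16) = 11.77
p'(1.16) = 18.64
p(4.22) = 184.29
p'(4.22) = 106.10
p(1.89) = 30.37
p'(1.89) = 32.98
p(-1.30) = -2.23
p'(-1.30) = 0.48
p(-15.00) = -3493.88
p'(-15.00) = 749.49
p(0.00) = -0.53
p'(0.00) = 4.29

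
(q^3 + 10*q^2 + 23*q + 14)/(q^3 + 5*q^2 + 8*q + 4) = (q + 7)/(q + 2)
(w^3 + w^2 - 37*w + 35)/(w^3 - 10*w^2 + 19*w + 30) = (w^2 + 6*w - 7)/(w^2 - 5*w - 6)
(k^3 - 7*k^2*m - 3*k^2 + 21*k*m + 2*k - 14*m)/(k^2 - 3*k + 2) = k - 7*m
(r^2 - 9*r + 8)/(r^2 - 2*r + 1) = (r - 8)/(r - 1)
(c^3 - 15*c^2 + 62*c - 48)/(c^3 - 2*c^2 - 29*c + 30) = (c - 8)/(c + 5)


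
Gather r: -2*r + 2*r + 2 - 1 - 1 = 0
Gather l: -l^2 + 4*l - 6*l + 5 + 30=-l^2 - 2*l + 35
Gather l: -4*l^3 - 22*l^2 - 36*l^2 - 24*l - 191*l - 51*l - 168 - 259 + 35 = -4*l^3 - 58*l^2 - 266*l - 392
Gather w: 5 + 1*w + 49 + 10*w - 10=11*w + 44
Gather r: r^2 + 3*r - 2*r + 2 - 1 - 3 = r^2 + r - 2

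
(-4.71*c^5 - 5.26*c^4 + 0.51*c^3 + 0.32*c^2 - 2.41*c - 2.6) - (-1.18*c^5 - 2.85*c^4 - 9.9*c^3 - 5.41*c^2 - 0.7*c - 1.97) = -3.53*c^5 - 2.41*c^4 + 10.41*c^3 + 5.73*c^2 - 1.71*c - 0.63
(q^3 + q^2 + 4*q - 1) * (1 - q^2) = -q^5 - q^4 - 3*q^3 + 2*q^2 + 4*q - 1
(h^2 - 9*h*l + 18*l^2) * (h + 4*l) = h^3 - 5*h^2*l - 18*h*l^2 + 72*l^3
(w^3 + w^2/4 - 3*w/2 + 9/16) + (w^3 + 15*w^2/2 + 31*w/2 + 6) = 2*w^3 + 31*w^2/4 + 14*w + 105/16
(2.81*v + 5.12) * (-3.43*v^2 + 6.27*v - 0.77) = -9.6383*v^3 + 0.0570999999999984*v^2 + 29.9387*v - 3.9424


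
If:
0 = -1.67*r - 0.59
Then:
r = -0.35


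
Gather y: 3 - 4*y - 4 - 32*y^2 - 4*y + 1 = -32*y^2 - 8*y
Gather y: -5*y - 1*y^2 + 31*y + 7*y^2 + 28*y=6*y^2 + 54*y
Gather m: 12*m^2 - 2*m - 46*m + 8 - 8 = 12*m^2 - 48*m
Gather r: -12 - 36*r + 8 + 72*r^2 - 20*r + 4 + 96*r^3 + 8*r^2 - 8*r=96*r^3 + 80*r^2 - 64*r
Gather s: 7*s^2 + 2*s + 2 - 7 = 7*s^2 + 2*s - 5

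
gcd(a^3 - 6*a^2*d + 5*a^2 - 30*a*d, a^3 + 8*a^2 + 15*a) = a^2 + 5*a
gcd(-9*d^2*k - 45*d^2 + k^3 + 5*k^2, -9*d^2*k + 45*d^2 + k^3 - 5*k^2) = 9*d^2 - k^2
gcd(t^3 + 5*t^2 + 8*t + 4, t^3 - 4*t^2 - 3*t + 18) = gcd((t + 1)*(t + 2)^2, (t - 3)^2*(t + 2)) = t + 2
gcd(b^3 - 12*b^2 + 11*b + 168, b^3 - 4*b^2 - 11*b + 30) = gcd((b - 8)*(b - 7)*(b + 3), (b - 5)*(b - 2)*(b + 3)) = b + 3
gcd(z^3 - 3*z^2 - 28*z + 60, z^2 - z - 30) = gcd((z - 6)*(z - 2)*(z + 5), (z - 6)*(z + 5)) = z^2 - z - 30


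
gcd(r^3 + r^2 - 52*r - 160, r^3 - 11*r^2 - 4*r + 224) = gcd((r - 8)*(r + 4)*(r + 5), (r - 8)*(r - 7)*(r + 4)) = r^2 - 4*r - 32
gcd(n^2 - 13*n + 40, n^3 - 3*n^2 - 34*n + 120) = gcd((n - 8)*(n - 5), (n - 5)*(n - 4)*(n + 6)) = n - 5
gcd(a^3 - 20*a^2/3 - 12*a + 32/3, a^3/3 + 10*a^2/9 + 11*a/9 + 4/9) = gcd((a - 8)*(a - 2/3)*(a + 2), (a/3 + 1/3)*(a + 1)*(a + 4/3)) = 1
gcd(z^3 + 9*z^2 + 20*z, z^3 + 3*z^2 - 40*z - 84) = 1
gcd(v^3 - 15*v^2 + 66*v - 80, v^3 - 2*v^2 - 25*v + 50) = v^2 - 7*v + 10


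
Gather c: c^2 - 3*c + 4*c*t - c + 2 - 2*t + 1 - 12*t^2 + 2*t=c^2 + c*(4*t - 4) - 12*t^2 + 3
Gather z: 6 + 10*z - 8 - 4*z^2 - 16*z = -4*z^2 - 6*z - 2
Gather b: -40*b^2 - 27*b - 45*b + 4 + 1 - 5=-40*b^2 - 72*b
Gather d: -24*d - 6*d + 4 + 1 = 5 - 30*d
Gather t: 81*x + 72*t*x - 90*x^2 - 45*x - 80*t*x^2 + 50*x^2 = t*(-80*x^2 + 72*x) - 40*x^2 + 36*x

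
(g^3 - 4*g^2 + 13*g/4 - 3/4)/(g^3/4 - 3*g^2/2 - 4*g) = (-4*g^3 + 16*g^2 - 13*g + 3)/(g*(-g^2 + 6*g + 16))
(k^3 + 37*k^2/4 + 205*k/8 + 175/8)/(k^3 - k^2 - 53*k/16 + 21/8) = 2*(2*k^2 + 15*k + 25)/(4*k^2 - 11*k + 6)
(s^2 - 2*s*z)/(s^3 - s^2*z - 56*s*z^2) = (-s + 2*z)/(-s^2 + s*z + 56*z^2)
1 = 1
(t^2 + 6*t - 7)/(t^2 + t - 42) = (t - 1)/(t - 6)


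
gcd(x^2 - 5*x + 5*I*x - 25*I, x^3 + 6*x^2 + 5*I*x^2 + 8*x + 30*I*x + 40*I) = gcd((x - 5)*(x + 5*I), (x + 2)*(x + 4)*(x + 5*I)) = x + 5*I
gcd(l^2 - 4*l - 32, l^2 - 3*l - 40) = l - 8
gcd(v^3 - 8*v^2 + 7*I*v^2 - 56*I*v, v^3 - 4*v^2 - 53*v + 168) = v - 8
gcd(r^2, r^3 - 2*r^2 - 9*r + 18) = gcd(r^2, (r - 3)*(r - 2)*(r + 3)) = 1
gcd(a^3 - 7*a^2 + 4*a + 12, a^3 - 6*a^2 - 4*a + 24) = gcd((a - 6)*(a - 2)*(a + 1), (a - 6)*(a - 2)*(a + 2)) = a^2 - 8*a + 12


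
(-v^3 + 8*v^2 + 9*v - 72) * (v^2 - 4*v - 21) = -v^5 + 12*v^4 - 2*v^3 - 276*v^2 + 99*v + 1512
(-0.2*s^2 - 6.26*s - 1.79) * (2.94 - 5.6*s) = 1.12*s^3 + 34.468*s^2 - 8.3804*s - 5.2626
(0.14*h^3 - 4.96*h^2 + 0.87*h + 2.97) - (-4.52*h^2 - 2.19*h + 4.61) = 0.14*h^3 - 0.44*h^2 + 3.06*h - 1.64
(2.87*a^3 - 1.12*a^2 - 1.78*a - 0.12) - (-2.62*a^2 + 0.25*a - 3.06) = 2.87*a^3 + 1.5*a^2 - 2.03*a + 2.94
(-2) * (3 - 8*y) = 16*y - 6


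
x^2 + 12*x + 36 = (x + 6)^2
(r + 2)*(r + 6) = r^2 + 8*r + 12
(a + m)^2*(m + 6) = a^2*m + 6*a^2 + 2*a*m^2 + 12*a*m + m^3 + 6*m^2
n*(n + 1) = n^2 + n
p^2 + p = p*(p + 1)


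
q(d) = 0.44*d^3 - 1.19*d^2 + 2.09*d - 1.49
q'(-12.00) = 220.73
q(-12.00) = -958.25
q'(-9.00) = 130.43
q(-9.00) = -437.45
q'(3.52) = 10.07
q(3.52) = 10.31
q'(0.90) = 1.02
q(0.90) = -0.25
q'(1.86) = 2.23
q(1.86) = 1.11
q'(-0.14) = 2.45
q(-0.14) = -1.81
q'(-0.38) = 3.19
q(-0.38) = -2.48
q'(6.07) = 36.28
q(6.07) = 65.76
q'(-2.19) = 13.63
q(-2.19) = -16.40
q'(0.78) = 1.04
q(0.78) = -0.37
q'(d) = 1.32*d^2 - 2.38*d + 2.09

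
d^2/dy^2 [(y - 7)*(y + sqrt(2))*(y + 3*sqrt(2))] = 6*y - 14 + 8*sqrt(2)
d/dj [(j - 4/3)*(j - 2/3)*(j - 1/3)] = 3*j^2 - 14*j/3 + 14/9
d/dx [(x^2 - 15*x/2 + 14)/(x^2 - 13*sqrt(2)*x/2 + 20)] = ((4*x - 15)*(2*x^2 - 13*sqrt(2)*x + 40) - (4*x - 13*sqrt(2))*(2*x^2 - 15*x + 28))/(2*x^2 - 13*sqrt(2)*x + 40)^2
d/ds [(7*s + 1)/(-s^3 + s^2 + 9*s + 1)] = (-7*s^3 + 7*s^2 + 63*s - (7*s + 1)*(-3*s^2 + 2*s + 9) + 7)/(-s^3 + s^2 + 9*s + 1)^2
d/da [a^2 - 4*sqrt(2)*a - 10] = 2*a - 4*sqrt(2)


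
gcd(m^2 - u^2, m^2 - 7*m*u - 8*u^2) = m + u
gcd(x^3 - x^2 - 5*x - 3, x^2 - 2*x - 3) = x^2 - 2*x - 3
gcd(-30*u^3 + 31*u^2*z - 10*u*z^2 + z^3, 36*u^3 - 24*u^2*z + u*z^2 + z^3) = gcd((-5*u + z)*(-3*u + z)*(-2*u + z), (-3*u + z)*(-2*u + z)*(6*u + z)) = 6*u^2 - 5*u*z + z^2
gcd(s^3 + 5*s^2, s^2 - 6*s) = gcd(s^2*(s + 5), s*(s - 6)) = s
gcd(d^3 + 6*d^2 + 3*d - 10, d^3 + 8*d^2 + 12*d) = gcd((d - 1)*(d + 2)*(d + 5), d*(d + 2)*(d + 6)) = d + 2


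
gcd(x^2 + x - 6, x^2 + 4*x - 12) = x - 2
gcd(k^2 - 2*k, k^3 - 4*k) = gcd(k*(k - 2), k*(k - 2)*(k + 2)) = k^2 - 2*k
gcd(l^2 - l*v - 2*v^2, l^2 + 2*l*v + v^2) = l + v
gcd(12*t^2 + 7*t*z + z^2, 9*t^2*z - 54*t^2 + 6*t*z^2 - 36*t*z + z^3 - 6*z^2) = 3*t + z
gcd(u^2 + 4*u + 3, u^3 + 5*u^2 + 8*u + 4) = u + 1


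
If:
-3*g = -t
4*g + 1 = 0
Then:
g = -1/4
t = -3/4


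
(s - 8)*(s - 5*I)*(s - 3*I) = s^3 - 8*s^2 - 8*I*s^2 - 15*s + 64*I*s + 120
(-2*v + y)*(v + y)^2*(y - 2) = -2*v^3*y + 4*v^3 - 3*v^2*y^2 + 6*v^2*y + y^4 - 2*y^3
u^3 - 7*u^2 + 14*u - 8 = (u - 4)*(u - 2)*(u - 1)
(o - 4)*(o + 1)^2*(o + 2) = o^4 - 11*o^2 - 18*o - 8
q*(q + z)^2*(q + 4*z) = q^4 + 6*q^3*z + 9*q^2*z^2 + 4*q*z^3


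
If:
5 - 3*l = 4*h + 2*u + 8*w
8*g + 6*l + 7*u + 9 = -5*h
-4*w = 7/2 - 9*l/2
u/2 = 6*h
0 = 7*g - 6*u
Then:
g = -360/367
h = -35/367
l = 1346/1101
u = -420/367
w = 1469/2936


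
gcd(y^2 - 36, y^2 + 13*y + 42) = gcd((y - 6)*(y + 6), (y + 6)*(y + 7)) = y + 6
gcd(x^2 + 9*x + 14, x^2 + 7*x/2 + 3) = x + 2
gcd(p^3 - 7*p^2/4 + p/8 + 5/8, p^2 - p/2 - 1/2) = p^2 - p/2 - 1/2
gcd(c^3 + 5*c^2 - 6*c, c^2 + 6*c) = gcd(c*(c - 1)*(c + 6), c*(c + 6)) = c^2 + 6*c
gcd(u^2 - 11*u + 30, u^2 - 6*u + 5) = u - 5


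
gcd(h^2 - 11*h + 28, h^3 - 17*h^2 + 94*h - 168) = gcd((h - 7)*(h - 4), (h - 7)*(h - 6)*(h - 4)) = h^2 - 11*h + 28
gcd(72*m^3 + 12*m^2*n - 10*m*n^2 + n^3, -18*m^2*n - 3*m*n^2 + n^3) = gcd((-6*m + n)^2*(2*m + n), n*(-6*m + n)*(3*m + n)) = 6*m - n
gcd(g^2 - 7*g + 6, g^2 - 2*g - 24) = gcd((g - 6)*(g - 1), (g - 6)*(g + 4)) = g - 6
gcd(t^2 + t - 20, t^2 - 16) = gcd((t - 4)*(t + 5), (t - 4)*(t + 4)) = t - 4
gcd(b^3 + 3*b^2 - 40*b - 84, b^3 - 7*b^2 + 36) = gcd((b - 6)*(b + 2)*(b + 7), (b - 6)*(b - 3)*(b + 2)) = b^2 - 4*b - 12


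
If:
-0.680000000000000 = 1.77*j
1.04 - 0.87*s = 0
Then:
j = -0.38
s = 1.20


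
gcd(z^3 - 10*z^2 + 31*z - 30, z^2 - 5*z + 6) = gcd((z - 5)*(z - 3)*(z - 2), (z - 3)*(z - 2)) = z^2 - 5*z + 6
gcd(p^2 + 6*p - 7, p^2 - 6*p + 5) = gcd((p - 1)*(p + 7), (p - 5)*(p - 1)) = p - 1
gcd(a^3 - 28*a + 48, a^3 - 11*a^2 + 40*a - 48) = a - 4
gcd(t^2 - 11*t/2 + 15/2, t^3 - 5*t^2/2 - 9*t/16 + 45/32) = t - 5/2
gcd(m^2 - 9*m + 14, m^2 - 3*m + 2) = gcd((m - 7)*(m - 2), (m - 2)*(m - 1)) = m - 2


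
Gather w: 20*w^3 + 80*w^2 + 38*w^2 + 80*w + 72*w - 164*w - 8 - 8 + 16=20*w^3 + 118*w^2 - 12*w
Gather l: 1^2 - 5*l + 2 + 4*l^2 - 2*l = 4*l^2 - 7*l + 3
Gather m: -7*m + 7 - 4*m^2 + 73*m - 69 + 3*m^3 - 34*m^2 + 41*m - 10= 3*m^3 - 38*m^2 + 107*m - 72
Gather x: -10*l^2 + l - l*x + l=-10*l^2 - l*x + 2*l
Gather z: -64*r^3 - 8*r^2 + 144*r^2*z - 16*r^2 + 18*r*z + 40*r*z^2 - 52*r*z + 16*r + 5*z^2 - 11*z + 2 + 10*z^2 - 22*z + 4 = -64*r^3 - 24*r^2 + 16*r + z^2*(40*r + 15) + z*(144*r^2 - 34*r - 33) + 6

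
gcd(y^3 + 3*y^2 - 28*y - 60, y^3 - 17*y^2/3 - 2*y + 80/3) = y^2 - 3*y - 10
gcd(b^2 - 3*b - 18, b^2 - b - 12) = b + 3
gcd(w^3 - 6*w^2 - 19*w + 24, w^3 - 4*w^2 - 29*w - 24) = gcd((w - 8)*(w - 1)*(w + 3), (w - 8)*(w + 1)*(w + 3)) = w^2 - 5*w - 24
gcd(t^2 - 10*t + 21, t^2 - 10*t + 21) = t^2 - 10*t + 21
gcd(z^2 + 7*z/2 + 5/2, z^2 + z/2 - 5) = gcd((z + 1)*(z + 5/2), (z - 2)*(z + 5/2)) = z + 5/2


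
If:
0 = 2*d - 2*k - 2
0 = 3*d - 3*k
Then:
No Solution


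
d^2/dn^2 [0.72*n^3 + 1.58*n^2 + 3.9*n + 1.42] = 4.32*n + 3.16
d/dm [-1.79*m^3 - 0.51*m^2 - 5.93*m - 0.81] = -5.37*m^2 - 1.02*m - 5.93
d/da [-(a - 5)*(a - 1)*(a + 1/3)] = -3*a^2 + 34*a/3 - 3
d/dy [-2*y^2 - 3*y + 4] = -4*y - 3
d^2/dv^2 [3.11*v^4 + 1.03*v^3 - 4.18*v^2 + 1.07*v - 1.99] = 37.32*v^2 + 6.18*v - 8.36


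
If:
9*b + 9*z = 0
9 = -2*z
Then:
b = 9/2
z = -9/2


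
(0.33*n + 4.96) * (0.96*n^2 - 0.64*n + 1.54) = 0.3168*n^3 + 4.5504*n^2 - 2.6662*n + 7.6384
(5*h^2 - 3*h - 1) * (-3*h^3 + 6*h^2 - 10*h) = -15*h^5 + 39*h^4 - 65*h^3 + 24*h^2 + 10*h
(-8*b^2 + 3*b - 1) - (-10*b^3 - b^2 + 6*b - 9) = 10*b^3 - 7*b^2 - 3*b + 8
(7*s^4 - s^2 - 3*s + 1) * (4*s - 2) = 28*s^5 - 14*s^4 - 4*s^3 - 10*s^2 + 10*s - 2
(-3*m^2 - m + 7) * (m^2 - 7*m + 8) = -3*m^4 + 20*m^3 - 10*m^2 - 57*m + 56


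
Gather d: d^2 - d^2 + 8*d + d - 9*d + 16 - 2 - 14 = 0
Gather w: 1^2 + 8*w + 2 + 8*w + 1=16*w + 4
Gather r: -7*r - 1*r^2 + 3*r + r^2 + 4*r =0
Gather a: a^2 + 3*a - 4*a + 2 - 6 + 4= a^2 - a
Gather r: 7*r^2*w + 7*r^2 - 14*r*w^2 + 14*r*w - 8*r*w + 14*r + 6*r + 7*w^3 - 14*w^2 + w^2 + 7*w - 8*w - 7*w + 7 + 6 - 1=r^2*(7*w + 7) + r*(-14*w^2 + 6*w + 20) + 7*w^3 - 13*w^2 - 8*w + 12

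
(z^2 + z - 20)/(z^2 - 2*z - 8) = (z + 5)/(z + 2)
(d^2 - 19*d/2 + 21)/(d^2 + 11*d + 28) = (d^2 - 19*d/2 + 21)/(d^2 + 11*d + 28)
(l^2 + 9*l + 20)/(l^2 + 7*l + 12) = (l + 5)/(l + 3)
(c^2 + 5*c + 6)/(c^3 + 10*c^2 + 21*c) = (c + 2)/(c*(c + 7))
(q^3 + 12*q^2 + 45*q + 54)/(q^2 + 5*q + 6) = (q^2 + 9*q + 18)/(q + 2)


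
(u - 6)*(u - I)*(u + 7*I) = u^3 - 6*u^2 + 6*I*u^2 + 7*u - 36*I*u - 42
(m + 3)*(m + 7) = m^2 + 10*m + 21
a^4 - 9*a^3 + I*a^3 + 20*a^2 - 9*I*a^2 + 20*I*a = a*(a - 5)*(a - 4)*(a + I)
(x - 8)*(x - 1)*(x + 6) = x^3 - 3*x^2 - 46*x + 48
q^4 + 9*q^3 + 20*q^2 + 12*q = q*(q + 1)*(q + 2)*(q + 6)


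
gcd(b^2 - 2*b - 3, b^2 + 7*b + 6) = b + 1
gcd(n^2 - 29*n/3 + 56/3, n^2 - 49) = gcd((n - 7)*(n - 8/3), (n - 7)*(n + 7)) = n - 7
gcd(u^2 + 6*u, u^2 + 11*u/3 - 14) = u + 6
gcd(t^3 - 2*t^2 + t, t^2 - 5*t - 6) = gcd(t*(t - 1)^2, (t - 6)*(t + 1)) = 1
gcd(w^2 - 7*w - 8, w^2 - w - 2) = w + 1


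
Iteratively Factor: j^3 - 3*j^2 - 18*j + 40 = (j + 4)*(j^2 - 7*j + 10) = (j - 2)*(j + 4)*(j - 5)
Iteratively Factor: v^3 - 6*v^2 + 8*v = (v - 4)*(v^2 - 2*v) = (v - 4)*(v - 2)*(v)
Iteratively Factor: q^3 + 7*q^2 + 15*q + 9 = (q + 3)*(q^2 + 4*q + 3) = (q + 3)^2*(q + 1)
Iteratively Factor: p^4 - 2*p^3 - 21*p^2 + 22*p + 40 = (p + 4)*(p^3 - 6*p^2 + 3*p + 10) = (p - 2)*(p + 4)*(p^2 - 4*p - 5) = (p - 5)*(p - 2)*(p + 4)*(p + 1)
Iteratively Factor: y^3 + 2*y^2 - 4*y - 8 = (y - 2)*(y^2 + 4*y + 4) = (y - 2)*(y + 2)*(y + 2)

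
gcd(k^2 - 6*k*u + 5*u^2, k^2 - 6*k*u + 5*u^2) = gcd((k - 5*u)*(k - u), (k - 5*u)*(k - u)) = k^2 - 6*k*u + 5*u^2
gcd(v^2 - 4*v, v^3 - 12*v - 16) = v - 4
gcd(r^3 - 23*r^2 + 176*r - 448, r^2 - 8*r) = r - 8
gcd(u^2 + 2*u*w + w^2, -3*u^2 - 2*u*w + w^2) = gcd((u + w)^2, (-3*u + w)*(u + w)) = u + w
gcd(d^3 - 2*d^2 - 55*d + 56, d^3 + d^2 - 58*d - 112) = d^2 - d - 56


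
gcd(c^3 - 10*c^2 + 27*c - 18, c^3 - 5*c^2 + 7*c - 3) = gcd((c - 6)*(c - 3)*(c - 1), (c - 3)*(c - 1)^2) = c^2 - 4*c + 3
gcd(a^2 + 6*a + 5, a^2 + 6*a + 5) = a^2 + 6*a + 5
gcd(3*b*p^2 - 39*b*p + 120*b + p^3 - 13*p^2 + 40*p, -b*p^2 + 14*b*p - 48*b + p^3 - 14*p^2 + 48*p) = p - 8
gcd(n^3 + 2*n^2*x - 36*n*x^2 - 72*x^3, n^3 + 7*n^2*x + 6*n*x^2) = n + 6*x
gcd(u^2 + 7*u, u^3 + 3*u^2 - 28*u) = u^2 + 7*u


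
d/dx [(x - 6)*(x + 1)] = 2*x - 5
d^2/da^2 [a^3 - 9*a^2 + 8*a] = 6*a - 18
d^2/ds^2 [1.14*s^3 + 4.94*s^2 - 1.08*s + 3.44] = 6.84*s + 9.88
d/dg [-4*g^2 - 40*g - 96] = -8*g - 40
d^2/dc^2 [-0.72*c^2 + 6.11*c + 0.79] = -1.44000000000000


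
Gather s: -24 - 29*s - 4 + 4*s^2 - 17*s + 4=4*s^2 - 46*s - 24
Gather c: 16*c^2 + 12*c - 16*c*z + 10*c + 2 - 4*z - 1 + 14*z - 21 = 16*c^2 + c*(22 - 16*z) + 10*z - 20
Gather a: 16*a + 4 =16*a + 4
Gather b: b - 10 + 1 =b - 9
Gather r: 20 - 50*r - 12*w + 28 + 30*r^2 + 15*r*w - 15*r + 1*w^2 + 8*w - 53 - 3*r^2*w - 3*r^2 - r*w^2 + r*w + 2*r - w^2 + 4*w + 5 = r^2*(27 - 3*w) + r*(-w^2 + 16*w - 63)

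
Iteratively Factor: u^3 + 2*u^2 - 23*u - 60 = (u + 3)*(u^2 - u - 20) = (u + 3)*(u + 4)*(u - 5)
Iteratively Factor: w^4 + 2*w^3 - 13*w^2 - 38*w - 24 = (w + 2)*(w^3 - 13*w - 12) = (w + 2)*(w + 3)*(w^2 - 3*w - 4) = (w - 4)*(w + 2)*(w + 3)*(w + 1)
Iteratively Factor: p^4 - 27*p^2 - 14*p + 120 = (p + 4)*(p^3 - 4*p^2 - 11*p + 30) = (p + 3)*(p + 4)*(p^2 - 7*p + 10) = (p - 5)*(p + 3)*(p + 4)*(p - 2)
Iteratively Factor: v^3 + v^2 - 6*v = (v)*(v^2 + v - 6) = v*(v + 3)*(v - 2)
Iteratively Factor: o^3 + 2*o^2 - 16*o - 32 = (o + 2)*(o^2 - 16) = (o - 4)*(o + 2)*(o + 4)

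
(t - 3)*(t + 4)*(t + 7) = t^3 + 8*t^2 - 5*t - 84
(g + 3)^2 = g^2 + 6*g + 9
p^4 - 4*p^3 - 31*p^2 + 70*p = p*(p - 7)*(p - 2)*(p + 5)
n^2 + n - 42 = (n - 6)*(n + 7)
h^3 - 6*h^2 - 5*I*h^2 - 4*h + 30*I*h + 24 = (h - 6)*(h - 4*I)*(h - I)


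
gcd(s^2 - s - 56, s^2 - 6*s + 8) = 1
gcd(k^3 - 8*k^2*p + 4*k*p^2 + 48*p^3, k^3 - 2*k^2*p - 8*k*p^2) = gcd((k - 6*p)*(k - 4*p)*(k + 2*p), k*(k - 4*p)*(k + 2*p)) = -k^2 + 2*k*p + 8*p^2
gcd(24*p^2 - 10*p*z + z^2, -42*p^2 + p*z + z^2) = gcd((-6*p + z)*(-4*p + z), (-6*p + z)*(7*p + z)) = -6*p + z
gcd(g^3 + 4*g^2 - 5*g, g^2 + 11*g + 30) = g + 5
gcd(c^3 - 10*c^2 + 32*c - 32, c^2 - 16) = c - 4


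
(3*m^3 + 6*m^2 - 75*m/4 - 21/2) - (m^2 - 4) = 3*m^3 + 5*m^2 - 75*m/4 - 13/2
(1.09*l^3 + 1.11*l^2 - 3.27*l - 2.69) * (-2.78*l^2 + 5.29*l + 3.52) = -3.0302*l^5 + 2.6803*l^4 + 18.7993*l^3 - 5.9129*l^2 - 25.7405*l - 9.4688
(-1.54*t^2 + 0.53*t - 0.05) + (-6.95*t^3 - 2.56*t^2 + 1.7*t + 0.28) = -6.95*t^3 - 4.1*t^2 + 2.23*t + 0.23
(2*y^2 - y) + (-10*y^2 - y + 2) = -8*y^2 - 2*y + 2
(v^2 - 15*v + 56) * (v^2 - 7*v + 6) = v^4 - 22*v^3 + 167*v^2 - 482*v + 336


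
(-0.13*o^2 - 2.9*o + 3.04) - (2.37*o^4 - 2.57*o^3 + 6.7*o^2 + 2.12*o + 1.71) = -2.37*o^4 + 2.57*o^3 - 6.83*o^2 - 5.02*o + 1.33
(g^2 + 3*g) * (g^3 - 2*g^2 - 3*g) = g^5 + g^4 - 9*g^3 - 9*g^2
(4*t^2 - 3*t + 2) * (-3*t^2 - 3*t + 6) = -12*t^4 - 3*t^3 + 27*t^2 - 24*t + 12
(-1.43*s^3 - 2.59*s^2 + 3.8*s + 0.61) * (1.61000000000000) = -2.3023*s^3 - 4.1699*s^2 + 6.118*s + 0.9821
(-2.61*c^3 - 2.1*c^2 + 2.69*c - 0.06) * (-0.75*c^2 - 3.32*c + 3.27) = 1.9575*c^5 + 10.2402*c^4 - 3.5802*c^3 - 15.7528*c^2 + 8.9955*c - 0.1962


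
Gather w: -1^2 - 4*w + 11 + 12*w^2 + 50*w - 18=12*w^2 + 46*w - 8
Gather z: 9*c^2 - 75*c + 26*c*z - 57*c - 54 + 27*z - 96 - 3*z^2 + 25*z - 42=9*c^2 - 132*c - 3*z^2 + z*(26*c + 52) - 192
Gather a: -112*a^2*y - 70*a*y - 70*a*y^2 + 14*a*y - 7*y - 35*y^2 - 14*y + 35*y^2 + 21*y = -112*a^2*y + a*(-70*y^2 - 56*y)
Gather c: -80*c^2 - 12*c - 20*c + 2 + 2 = -80*c^2 - 32*c + 4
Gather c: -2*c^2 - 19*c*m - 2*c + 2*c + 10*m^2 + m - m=-2*c^2 - 19*c*m + 10*m^2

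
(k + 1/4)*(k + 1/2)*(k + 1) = k^3 + 7*k^2/4 + 7*k/8 + 1/8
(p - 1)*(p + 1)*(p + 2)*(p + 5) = p^4 + 7*p^3 + 9*p^2 - 7*p - 10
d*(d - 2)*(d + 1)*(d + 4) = d^4 + 3*d^3 - 6*d^2 - 8*d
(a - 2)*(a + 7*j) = a^2 + 7*a*j - 2*a - 14*j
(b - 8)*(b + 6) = b^2 - 2*b - 48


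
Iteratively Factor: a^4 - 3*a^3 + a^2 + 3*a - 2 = (a - 1)*(a^3 - 2*a^2 - a + 2) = (a - 1)*(a + 1)*(a^2 - 3*a + 2) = (a - 1)^2*(a + 1)*(a - 2)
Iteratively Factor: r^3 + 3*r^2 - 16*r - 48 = (r + 3)*(r^2 - 16) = (r + 3)*(r + 4)*(r - 4)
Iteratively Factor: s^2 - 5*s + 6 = (s - 3)*(s - 2)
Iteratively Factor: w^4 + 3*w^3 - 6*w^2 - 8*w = (w + 1)*(w^3 + 2*w^2 - 8*w) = (w - 2)*(w + 1)*(w^2 + 4*w) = w*(w - 2)*(w + 1)*(w + 4)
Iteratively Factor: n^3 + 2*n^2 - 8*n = (n)*(n^2 + 2*n - 8) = n*(n + 4)*(n - 2)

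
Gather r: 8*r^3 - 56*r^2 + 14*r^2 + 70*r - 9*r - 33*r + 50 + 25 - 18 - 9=8*r^3 - 42*r^2 + 28*r + 48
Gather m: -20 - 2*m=-2*m - 20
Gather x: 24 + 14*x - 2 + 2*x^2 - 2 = 2*x^2 + 14*x + 20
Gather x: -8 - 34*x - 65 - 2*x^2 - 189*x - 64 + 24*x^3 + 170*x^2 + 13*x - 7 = 24*x^3 + 168*x^2 - 210*x - 144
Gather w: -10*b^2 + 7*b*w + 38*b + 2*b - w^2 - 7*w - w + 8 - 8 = -10*b^2 + 40*b - w^2 + w*(7*b - 8)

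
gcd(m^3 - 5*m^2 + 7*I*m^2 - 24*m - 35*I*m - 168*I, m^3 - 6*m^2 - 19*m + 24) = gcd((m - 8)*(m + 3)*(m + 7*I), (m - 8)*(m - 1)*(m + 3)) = m^2 - 5*m - 24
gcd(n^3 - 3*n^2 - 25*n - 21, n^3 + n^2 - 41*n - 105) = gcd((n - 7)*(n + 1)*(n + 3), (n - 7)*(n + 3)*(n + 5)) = n^2 - 4*n - 21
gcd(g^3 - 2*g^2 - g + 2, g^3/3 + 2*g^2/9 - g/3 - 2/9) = g^2 - 1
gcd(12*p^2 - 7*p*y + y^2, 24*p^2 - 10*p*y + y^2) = -4*p + y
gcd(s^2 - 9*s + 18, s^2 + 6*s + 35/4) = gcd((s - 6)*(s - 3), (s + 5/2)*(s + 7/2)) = 1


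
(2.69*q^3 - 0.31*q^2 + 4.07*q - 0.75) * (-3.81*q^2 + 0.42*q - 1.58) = -10.2489*q^5 + 2.3109*q^4 - 19.8871*q^3 + 5.0567*q^2 - 6.7456*q + 1.185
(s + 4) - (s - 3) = 7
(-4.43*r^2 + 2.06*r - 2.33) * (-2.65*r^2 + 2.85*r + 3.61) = 11.7395*r^4 - 18.0845*r^3 - 3.9468*r^2 + 0.7961*r - 8.4113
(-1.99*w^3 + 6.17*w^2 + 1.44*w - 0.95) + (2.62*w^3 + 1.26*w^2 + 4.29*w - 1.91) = 0.63*w^3 + 7.43*w^2 + 5.73*w - 2.86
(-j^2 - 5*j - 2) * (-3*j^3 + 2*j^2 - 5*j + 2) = 3*j^5 + 13*j^4 + j^3 + 19*j^2 - 4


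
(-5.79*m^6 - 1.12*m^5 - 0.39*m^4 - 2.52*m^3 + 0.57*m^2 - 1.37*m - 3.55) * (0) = 0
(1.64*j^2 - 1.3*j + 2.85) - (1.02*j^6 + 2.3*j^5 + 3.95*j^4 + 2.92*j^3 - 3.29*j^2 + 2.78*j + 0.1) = -1.02*j^6 - 2.3*j^5 - 3.95*j^4 - 2.92*j^3 + 4.93*j^2 - 4.08*j + 2.75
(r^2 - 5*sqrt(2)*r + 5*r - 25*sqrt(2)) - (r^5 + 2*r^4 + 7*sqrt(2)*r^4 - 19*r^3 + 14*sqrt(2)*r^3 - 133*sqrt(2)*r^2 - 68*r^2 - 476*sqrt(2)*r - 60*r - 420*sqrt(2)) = -r^5 - 7*sqrt(2)*r^4 - 2*r^4 - 14*sqrt(2)*r^3 + 19*r^3 + 69*r^2 + 133*sqrt(2)*r^2 + 65*r + 471*sqrt(2)*r + 395*sqrt(2)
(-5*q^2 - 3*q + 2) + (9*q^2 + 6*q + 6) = 4*q^2 + 3*q + 8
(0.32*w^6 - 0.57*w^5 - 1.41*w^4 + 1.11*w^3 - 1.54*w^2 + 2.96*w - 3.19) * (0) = 0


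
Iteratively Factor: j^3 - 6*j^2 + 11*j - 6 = (j - 1)*(j^2 - 5*j + 6) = (j - 3)*(j - 1)*(j - 2)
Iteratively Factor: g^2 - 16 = (g - 4)*(g + 4)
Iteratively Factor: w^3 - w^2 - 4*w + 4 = (w + 2)*(w^2 - 3*w + 2) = (w - 2)*(w + 2)*(w - 1)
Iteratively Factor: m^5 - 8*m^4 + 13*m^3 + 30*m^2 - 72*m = (m + 2)*(m^4 - 10*m^3 + 33*m^2 - 36*m) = m*(m + 2)*(m^3 - 10*m^2 + 33*m - 36) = m*(m - 3)*(m + 2)*(m^2 - 7*m + 12) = m*(m - 4)*(m - 3)*(m + 2)*(m - 3)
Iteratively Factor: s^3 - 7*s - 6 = (s - 3)*(s^2 + 3*s + 2) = (s - 3)*(s + 2)*(s + 1)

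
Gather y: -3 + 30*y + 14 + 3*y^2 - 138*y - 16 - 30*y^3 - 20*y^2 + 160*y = -30*y^3 - 17*y^2 + 52*y - 5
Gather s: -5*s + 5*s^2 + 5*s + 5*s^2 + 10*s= 10*s^2 + 10*s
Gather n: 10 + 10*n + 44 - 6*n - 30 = 4*n + 24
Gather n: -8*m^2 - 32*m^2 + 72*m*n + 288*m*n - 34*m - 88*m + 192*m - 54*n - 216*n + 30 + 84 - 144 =-40*m^2 + 70*m + n*(360*m - 270) - 30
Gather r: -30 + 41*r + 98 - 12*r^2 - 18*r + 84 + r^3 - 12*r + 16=r^3 - 12*r^2 + 11*r + 168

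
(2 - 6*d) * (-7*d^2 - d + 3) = 42*d^3 - 8*d^2 - 20*d + 6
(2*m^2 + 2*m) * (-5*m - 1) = -10*m^3 - 12*m^2 - 2*m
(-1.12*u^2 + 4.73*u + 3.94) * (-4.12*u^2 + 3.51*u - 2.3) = 4.6144*u^4 - 23.4188*u^3 + 2.9455*u^2 + 2.9504*u - 9.062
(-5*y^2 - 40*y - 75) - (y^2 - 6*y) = -6*y^2 - 34*y - 75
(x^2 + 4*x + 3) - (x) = x^2 + 3*x + 3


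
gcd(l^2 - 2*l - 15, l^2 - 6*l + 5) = l - 5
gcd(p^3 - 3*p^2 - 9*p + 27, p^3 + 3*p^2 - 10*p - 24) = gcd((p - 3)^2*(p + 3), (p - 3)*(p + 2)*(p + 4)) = p - 3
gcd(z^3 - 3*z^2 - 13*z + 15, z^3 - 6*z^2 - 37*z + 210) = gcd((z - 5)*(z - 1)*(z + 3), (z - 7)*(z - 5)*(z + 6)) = z - 5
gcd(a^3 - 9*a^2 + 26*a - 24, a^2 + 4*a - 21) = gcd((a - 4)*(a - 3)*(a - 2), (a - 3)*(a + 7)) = a - 3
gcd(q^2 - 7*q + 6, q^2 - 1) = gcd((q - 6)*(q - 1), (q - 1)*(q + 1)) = q - 1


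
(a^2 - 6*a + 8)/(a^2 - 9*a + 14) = (a - 4)/(a - 7)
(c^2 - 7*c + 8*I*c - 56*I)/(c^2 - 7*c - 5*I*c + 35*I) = (c + 8*I)/(c - 5*I)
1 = 1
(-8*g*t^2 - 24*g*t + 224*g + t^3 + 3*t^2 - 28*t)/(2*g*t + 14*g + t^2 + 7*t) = (-8*g*t + 32*g + t^2 - 4*t)/(2*g + t)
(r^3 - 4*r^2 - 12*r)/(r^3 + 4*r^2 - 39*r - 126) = r*(r + 2)/(r^2 + 10*r + 21)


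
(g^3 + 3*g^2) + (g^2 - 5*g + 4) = g^3 + 4*g^2 - 5*g + 4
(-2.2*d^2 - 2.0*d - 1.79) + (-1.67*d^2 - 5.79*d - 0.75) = -3.87*d^2 - 7.79*d - 2.54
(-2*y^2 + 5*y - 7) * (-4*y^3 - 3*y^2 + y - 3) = 8*y^5 - 14*y^4 + 11*y^3 + 32*y^2 - 22*y + 21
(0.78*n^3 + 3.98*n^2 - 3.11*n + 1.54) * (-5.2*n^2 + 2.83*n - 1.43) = -4.056*n^5 - 18.4886*n^4 + 26.32*n^3 - 22.5007*n^2 + 8.8055*n - 2.2022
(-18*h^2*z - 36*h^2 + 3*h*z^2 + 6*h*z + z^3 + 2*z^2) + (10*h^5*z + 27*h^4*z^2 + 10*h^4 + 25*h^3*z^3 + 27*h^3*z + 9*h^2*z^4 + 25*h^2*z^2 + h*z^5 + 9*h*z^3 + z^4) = 10*h^5*z + 27*h^4*z^2 + 10*h^4 + 25*h^3*z^3 + 27*h^3*z + 9*h^2*z^4 + 25*h^2*z^2 - 18*h^2*z - 36*h^2 + h*z^5 + 9*h*z^3 + 3*h*z^2 + 6*h*z + z^4 + z^3 + 2*z^2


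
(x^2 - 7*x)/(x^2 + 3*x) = (x - 7)/(x + 3)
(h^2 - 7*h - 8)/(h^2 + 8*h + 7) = (h - 8)/(h + 7)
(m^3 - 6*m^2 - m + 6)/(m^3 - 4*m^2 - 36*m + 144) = (m^2 - 1)/(m^2 + 2*m - 24)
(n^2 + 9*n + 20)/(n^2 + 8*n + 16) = (n + 5)/(n + 4)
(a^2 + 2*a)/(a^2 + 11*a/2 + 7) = 2*a/(2*a + 7)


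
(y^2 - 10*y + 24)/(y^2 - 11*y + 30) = (y - 4)/(y - 5)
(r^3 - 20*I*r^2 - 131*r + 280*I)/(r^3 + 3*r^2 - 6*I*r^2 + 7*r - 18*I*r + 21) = (r^2 - 13*I*r - 40)/(r^2 + r*(3 + I) + 3*I)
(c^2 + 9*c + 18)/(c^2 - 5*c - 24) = (c + 6)/(c - 8)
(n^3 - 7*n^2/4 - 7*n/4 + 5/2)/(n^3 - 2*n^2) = (4*n^2 + n - 5)/(4*n^2)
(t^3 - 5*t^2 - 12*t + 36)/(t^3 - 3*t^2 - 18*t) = (t - 2)/t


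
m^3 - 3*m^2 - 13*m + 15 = (m - 5)*(m - 1)*(m + 3)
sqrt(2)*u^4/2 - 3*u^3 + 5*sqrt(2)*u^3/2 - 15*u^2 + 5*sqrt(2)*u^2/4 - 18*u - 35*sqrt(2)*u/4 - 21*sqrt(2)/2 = (u + 3)*(u - 7*sqrt(2)/2)*(u + sqrt(2)/2)*(sqrt(2)*u/2 + sqrt(2))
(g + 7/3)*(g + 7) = g^2 + 28*g/3 + 49/3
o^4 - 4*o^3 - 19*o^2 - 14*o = o*(o - 7)*(o + 1)*(o + 2)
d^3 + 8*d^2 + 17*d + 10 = (d + 1)*(d + 2)*(d + 5)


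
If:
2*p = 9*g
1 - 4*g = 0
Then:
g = 1/4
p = 9/8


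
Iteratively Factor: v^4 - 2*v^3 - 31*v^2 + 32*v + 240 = (v + 4)*(v^3 - 6*v^2 - 7*v + 60) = (v - 4)*(v + 4)*(v^2 - 2*v - 15) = (v - 4)*(v + 3)*(v + 4)*(v - 5)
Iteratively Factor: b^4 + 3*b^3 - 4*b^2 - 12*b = (b + 2)*(b^3 + b^2 - 6*b) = (b - 2)*(b + 2)*(b^2 + 3*b) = b*(b - 2)*(b + 2)*(b + 3)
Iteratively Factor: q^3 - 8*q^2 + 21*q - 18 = (q - 3)*(q^2 - 5*q + 6) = (q - 3)^2*(q - 2)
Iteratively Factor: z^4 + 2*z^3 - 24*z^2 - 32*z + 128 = (z - 4)*(z^3 + 6*z^2 - 32) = (z - 4)*(z + 4)*(z^2 + 2*z - 8) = (z - 4)*(z + 4)^2*(z - 2)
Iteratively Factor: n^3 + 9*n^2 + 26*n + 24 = (n + 3)*(n^2 + 6*n + 8) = (n + 3)*(n + 4)*(n + 2)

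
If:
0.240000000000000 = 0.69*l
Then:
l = 0.35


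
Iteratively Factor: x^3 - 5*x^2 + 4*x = (x - 4)*(x^2 - x) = (x - 4)*(x - 1)*(x)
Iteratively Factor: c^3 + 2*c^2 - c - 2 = (c - 1)*(c^2 + 3*c + 2) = (c - 1)*(c + 2)*(c + 1)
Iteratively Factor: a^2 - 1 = (a - 1)*(a + 1)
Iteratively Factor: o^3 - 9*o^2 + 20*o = (o - 4)*(o^2 - 5*o) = o*(o - 4)*(o - 5)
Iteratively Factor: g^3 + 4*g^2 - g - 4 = (g + 4)*(g^2 - 1) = (g + 1)*(g + 4)*(g - 1)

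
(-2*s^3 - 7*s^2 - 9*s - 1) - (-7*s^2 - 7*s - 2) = -2*s^3 - 2*s + 1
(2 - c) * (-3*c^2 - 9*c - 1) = 3*c^3 + 3*c^2 - 17*c - 2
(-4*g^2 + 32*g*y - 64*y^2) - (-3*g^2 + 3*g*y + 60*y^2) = -g^2 + 29*g*y - 124*y^2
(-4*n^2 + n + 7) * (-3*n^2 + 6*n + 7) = 12*n^4 - 27*n^3 - 43*n^2 + 49*n + 49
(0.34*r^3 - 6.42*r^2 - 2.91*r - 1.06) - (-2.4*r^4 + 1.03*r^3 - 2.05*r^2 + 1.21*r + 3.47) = 2.4*r^4 - 0.69*r^3 - 4.37*r^2 - 4.12*r - 4.53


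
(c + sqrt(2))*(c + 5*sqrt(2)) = c^2 + 6*sqrt(2)*c + 10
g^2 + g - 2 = (g - 1)*(g + 2)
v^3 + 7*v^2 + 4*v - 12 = (v - 1)*(v + 2)*(v + 6)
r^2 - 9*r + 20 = (r - 5)*(r - 4)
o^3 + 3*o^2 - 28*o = o*(o - 4)*(o + 7)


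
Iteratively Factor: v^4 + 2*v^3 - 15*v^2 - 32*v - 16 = (v + 1)*(v^3 + v^2 - 16*v - 16) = (v + 1)*(v + 4)*(v^2 - 3*v - 4) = (v - 4)*(v + 1)*(v + 4)*(v + 1)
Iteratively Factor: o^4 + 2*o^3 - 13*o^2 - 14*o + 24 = (o - 3)*(o^3 + 5*o^2 + 2*o - 8) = (o - 3)*(o + 2)*(o^2 + 3*o - 4) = (o - 3)*(o - 1)*(o + 2)*(o + 4)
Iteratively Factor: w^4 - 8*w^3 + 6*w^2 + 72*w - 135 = (w - 3)*(w^3 - 5*w^2 - 9*w + 45) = (w - 5)*(w - 3)*(w^2 - 9) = (w - 5)*(w - 3)^2*(w + 3)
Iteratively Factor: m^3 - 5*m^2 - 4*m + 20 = (m - 5)*(m^2 - 4) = (m - 5)*(m - 2)*(m + 2)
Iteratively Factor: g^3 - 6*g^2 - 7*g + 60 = (g + 3)*(g^2 - 9*g + 20) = (g - 4)*(g + 3)*(g - 5)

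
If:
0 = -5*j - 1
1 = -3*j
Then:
No Solution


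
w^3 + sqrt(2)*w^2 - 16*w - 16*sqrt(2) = (w - 4)*(w + 4)*(w + sqrt(2))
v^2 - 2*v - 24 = (v - 6)*(v + 4)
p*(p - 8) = p^2 - 8*p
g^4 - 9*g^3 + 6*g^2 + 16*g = g*(g - 8)*(g - 2)*(g + 1)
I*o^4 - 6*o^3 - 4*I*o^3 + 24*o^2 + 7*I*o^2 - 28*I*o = o*(o - 4)*(o + 7*I)*(I*o + 1)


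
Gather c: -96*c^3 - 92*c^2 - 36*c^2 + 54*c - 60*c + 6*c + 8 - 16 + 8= -96*c^3 - 128*c^2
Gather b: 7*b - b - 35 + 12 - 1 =6*b - 24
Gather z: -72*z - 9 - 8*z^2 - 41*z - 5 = -8*z^2 - 113*z - 14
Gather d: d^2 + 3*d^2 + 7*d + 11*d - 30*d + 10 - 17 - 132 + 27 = 4*d^2 - 12*d - 112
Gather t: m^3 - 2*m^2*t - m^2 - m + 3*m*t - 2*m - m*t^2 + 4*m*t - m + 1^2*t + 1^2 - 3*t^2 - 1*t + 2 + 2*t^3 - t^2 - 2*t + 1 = m^3 - m^2 - 4*m + 2*t^3 + t^2*(-m - 4) + t*(-2*m^2 + 7*m - 2) + 4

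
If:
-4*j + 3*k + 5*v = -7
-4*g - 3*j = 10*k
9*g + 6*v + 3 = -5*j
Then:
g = -544*v/381 - 497/381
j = 174*v/127 + 222/127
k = 61*v/381 - 1/381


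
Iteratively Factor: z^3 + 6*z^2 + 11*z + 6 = (z + 2)*(z^2 + 4*z + 3) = (z + 1)*(z + 2)*(z + 3)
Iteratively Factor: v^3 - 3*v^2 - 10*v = (v + 2)*(v^2 - 5*v) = v*(v + 2)*(v - 5)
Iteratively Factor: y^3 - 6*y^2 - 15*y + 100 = (y - 5)*(y^2 - y - 20) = (y - 5)^2*(y + 4)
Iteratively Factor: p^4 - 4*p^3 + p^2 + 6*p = (p - 3)*(p^3 - p^2 - 2*p) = (p - 3)*(p + 1)*(p^2 - 2*p) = p*(p - 3)*(p + 1)*(p - 2)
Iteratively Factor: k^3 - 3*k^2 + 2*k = (k - 2)*(k^2 - k) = (k - 2)*(k - 1)*(k)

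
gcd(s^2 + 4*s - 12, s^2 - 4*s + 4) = s - 2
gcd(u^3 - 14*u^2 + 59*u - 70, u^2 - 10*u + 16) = u - 2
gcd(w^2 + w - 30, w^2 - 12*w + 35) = w - 5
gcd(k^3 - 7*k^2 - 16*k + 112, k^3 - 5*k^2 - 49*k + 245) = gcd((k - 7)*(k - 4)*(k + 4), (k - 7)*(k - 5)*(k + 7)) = k - 7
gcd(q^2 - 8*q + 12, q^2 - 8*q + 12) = q^2 - 8*q + 12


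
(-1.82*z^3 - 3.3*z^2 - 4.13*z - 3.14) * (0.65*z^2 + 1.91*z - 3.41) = -1.183*z^5 - 5.6212*z^4 - 2.7813*z^3 + 1.3237*z^2 + 8.0859*z + 10.7074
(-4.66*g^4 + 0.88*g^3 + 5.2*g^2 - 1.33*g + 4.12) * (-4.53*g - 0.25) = 21.1098*g^5 - 2.8214*g^4 - 23.776*g^3 + 4.7249*g^2 - 18.3311*g - 1.03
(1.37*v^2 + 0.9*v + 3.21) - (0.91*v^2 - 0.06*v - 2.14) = 0.46*v^2 + 0.96*v + 5.35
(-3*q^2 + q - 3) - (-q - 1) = -3*q^2 + 2*q - 2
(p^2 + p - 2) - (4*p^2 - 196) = -3*p^2 + p + 194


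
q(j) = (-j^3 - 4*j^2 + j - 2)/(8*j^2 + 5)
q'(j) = -16*j*(-j^3 - 4*j^2 + j - 2)/(8*j^2 + 5)^2 + (-3*j^2 - 8*j + 1)/(8*j^2 + 5) = (-8*j^4 - 23*j^2 - 8*j + 5)/(64*j^4 + 80*j^2 + 25)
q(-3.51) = -0.11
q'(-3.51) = -0.14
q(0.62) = -0.39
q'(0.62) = -0.15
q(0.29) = -0.37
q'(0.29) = 0.02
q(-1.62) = -0.38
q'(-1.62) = -0.14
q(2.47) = -0.72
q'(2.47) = -0.16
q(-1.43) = -0.41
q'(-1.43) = -0.14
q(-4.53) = 0.03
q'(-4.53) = -0.13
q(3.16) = -0.83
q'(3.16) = -0.15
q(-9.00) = 0.60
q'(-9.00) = -0.13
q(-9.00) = 0.60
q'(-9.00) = -0.13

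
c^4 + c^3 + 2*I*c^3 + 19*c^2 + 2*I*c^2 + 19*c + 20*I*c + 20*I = (c + 1)*(c - 4*I)*(c + I)*(c + 5*I)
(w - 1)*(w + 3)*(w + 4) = w^3 + 6*w^2 + 5*w - 12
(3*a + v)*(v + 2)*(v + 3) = 3*a*v^2 + 15*a*v + 18*a + v^3 + 5*v^2 + 6*v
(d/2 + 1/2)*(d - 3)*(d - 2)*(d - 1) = d^4/2 - 5*d^3/2 + 5*d^2/2 + 5*d/2 - 3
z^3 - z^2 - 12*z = z*(z - 4)*(z + 3)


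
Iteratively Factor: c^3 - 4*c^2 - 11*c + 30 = (c - 5)*(c^2 + c - 6) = (c - 5)*(c + 3)*(c - 2)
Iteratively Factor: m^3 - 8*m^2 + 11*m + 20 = (m - 5)*(m^2 - 3*m - 4) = (m - 5)*(m + 1)*(m - 4)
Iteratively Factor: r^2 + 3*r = (r)*(r + 3)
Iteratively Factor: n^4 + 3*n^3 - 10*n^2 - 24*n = (n + 4)*(n^3 - n^2 - 6*n) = (n - 3)*(n + 4)*(n^2 + 2*n) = n*(n - 3)*(n + 4)*(n + 2)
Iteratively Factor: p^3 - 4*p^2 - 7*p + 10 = (p - 5)*(p^2 + p - 2) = (p - 5)*(p - 1)*(p + 2)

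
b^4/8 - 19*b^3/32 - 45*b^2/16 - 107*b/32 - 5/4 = (b/4 + 1/4)*(b/2 + 1/2)*(b - 8)*(b + 5/4)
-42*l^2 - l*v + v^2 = (-7*l + v)*(6*l + v)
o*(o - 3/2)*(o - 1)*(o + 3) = o^4 + o^3/2 - 6*o^2 + 9*o/2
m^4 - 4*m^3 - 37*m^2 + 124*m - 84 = (m - 7)*(m - 2)*(m - 1)*(m + 6)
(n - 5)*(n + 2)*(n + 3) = n^3 - 19*n - 30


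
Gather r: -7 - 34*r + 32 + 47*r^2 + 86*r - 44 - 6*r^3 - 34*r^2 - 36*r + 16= -6*r^3 + 13*r^2 + 16*r - 3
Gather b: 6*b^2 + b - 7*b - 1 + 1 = 6*b^2 - 6*b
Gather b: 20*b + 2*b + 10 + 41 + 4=22*b + 55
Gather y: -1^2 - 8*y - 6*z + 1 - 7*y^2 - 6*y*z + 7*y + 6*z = -7*y^2 + y*(-6*z - 1)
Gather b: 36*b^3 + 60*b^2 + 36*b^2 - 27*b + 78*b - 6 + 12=36*b^3 + 96*b^2 + 51*b + 6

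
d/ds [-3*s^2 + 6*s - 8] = 6 - 6*s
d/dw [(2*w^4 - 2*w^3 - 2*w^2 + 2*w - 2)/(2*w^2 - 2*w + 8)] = (2*w^5 - 4*w^4 + 18*w^3 - 12*w^2 - 6*w + 3)/(w^4 - 2*w^3 + 9*w^2 - 8*w + 16)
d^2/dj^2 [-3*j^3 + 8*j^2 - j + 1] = 16 - 18*j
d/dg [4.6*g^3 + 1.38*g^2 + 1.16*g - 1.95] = 13.8*g^2 + 2.76*g + 1.16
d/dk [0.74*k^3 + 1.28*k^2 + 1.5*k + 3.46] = 2.22*k^2 + 2.56*k + 1.5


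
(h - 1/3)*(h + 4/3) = h^2 + h - 4/9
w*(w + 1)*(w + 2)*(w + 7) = w^4 + 10*w^3 + 23*w^2 + 14*w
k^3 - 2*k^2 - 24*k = k*(k - 6)*(k + 4)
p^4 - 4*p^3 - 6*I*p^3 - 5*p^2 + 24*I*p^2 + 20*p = p*(p - 4)*(p - 5*I)*(p - I)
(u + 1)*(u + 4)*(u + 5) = u^3 + 10*u^2 + 29*u + 20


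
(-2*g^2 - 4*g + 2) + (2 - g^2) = -3*g^2 - 4*g + 4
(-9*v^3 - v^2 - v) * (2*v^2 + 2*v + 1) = -18*v^5 - 20*v^4 - 13*v^3 - 3*v^2 - v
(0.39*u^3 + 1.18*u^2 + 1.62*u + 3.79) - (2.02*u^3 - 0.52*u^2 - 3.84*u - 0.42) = -1.63*u^3 + 1.7*u^2 + 5.46*u + 4.21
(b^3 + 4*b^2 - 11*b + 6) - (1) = b^3 + 4*b^2 - 11*b + 5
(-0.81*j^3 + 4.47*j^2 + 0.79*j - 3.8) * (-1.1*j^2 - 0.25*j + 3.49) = 0.891*j^5 - 4.7145*j^4 - 4.8134*j^3 + 19.5828*j^2 + 3.7071*j - 13.262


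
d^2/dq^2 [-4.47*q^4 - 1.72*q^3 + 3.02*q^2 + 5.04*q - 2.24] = -53.64*q^2 - 10.32*q + 6.04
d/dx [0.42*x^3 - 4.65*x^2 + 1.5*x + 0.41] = 1.26*x^2 - 9.3*x + 1.5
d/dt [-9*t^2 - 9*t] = -18*t - 9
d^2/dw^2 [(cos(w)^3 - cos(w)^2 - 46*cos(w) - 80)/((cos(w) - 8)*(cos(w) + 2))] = -cos(w)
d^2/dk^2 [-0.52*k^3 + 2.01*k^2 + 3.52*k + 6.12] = 4.02 - 3.12*k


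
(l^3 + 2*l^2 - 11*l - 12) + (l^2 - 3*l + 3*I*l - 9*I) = l^3 + 3*l^2 - 14*l + 3*I*l - 12 - 9*I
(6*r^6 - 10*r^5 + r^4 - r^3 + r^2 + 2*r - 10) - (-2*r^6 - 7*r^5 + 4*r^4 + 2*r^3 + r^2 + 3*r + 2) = 8*r^6 - 3*r^5 - 3*r^4 - 3*r^3 - r - 12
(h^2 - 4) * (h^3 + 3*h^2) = h^5 + 3*h^4 - 4*h^3 - 12*h^2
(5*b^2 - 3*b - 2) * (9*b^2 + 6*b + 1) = 45*b^4 + 3*b^3 - 31*b^2 - 15*b - 2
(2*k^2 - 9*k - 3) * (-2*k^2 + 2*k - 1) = -4*k^4 + 22*k^3 - 14*k^2 + 3*k + 3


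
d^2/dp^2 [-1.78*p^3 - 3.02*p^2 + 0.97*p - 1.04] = -10.68*p - 6.04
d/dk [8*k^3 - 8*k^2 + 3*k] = 24*k^2 - 16*k + 3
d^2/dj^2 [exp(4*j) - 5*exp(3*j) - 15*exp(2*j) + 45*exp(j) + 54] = (16*exp(3*j) - 45*exp(2*j) - 60*exp(j) + 45)*exp(j)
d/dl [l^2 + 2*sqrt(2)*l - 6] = 2*l + 2*sqrt(2)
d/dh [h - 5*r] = 1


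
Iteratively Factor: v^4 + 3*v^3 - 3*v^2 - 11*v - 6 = (v + 1)*(v^3 + 2*v^2 - 5*v - 6) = (v - 2)*(v + 1)*(v^2 + 4*v + 3) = (v - 2)*(v + 1)^2*(v + 3)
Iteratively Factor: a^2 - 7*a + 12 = (a - 3)*(a - 4)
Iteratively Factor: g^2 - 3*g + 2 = (g - 1)*(g - 2)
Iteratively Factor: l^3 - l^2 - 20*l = (l + 4)*(l^2 - 5*l) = (l - 5)*(l + 4)*(l)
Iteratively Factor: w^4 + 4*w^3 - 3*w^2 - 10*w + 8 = (w - 1)*(w^3 + 5*w^2 + 2*w - 8) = (w - 1)*(w + 4)*(w^2 + w - 2) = (w - 1)*(w + 2)*(w + 4)*(w - 1)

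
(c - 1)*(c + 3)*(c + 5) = c^3 + 7*c^2 + 7*c - 15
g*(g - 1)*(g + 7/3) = g^3 + 4*g^2/3 - 7*g/3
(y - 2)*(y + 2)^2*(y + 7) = y^4 + 9*y^3 + 10*y^2 - 36*y - 56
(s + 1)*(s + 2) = s^2 + 3*s + 2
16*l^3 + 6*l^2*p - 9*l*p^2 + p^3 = (-8*l + p)*(-2*l + p)*(l + p)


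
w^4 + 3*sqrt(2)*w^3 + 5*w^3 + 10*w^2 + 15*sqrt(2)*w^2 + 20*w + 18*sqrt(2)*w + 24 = (w + 2)*(w + 3)*(w + sqrt(2))*(w + 2*sqrt(2))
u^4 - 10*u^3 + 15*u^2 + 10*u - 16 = (u - 8)*(u - 2)*(u - 1)*(u + 1)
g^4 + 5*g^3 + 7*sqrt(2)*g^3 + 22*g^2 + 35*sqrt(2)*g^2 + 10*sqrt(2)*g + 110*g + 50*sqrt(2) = (g + 5)*(g + sqrt(2))^2*(g + 5*sqrt(2))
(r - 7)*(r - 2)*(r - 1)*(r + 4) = r^4 - 6*r^3 - 17*r^2 + 78*r - 56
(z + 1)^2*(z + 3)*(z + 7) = z^4 + 12*z^3 + 42*z^2 + 52*z + 21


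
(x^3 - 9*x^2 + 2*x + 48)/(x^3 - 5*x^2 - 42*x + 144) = (x + 2)/(x + 6)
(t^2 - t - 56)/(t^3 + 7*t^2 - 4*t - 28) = (t - 8)/(t^2 - 4)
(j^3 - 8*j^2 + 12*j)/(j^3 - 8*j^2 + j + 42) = j*(j^2 - 8*j + 12)/(j^3 - 8*j^2 + j + 42)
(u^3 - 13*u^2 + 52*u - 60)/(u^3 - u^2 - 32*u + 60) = (u - 6)/(u + 6)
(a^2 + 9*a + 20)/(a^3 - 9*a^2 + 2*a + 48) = (a^2 + 9*a + 20)/(a^3 - 9*a^2 + 2*a + 48)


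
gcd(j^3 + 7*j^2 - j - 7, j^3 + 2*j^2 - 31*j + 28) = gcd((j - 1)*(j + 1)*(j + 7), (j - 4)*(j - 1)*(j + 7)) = j^2 + 6*j - 7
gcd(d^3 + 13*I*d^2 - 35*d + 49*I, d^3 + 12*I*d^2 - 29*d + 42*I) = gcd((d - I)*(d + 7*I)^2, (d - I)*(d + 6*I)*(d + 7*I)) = d^2 + 6*I*d + 7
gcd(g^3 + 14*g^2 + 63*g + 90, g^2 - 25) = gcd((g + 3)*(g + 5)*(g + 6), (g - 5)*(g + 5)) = g + 5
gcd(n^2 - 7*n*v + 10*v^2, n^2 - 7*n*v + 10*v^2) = n^2 - 7*n*v + 10*v^2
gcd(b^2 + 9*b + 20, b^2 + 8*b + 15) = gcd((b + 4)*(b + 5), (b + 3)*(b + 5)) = b + 5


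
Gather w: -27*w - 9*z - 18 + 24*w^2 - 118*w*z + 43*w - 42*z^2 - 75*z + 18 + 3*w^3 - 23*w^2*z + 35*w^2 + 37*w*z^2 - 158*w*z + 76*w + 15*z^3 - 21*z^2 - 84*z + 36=3*w^3 + w^2*(59 - 23*z) + w*(37*z^2 - 276*z + 92) + 15*z^3 - 63*z^2 - 168*z + 36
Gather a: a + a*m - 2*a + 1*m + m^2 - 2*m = a*(m - 1) + m^2 - m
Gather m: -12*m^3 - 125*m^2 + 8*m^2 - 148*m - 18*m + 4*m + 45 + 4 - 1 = -12*m^3 - 117*m^2 - 162*m + 48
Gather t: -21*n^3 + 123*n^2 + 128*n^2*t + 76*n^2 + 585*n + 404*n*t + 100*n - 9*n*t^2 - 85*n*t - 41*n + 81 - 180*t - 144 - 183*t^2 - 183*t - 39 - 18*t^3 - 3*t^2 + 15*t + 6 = -21*n^3 + 199*n^2 + 644*n - 18*t^3 + t^2*(-9*n - 186) + t*(128*n^2 + 319*n - 348) - 96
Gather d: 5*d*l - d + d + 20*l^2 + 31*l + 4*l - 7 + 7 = 5*d*l + 20*l^2 + 35*l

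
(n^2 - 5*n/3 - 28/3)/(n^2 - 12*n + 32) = (n + 7/3)/(n - 8)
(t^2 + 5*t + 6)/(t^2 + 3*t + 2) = (t + 3)/(t + 1)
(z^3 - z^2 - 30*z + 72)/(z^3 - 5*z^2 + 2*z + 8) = (z^2 + 3*z - 18)/(z^2 - z - 2)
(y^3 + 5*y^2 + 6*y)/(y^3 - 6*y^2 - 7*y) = (y^2 + 5*y + 6)/(y^2 - 6*y - 7)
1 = 1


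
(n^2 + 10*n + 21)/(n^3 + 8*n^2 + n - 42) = 1/(n - 2)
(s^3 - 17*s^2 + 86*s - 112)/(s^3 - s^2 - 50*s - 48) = (s^2 - 9*s + 14)/(s^2 + 7*s + 6)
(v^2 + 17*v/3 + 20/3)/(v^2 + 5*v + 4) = (v + 5/3)/(v + 1)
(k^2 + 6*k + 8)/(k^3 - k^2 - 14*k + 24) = (k + 2)/(k^2 - 5*k + 6)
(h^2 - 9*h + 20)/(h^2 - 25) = (h - 4)/(h + 5)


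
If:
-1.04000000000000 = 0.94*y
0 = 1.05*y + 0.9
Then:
No Solution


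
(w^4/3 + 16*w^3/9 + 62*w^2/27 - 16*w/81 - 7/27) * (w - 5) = w^5/3 + w^4/9 - 178*w^3/27 - 946*w^2/81 + 59*w/81 + 35/27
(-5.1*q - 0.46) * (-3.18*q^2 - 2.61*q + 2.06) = 16.218*q^3 + 14.7738*q^2 - 9.3054*q - 0.9476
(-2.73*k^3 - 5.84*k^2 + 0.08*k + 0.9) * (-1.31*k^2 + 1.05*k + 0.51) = 3.5763*k^5 + 4.7839*k^4 - 7.6291*k^3 - 4.0734*k^2 + 0.9858*k + 0.459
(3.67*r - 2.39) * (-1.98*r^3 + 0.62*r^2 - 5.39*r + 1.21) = -7.2666*r^4 + 7.0076*r^3 - 21.2631*r^2 + 17.3228*r - 2.8919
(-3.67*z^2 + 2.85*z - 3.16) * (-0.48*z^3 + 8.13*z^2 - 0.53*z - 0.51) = 1.7616*z^5 - 31.2051*z^4 + 26.6324*z^3 - 25.3296*z^2 + 0.2213*z + 1.6116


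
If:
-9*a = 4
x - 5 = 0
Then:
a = -4/9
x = 5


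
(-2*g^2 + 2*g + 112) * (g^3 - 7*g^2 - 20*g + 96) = -2*g^5 + 16*g^4 + 138*g^3 - 1016*g^2 - 2048*g + 10752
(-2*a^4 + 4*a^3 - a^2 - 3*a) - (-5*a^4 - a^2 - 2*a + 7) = 3*a^4 + 4*a^3 - a - 7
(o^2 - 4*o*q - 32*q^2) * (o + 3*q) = o^3 - o^2*q - 44*o*q^2 - 96*q^3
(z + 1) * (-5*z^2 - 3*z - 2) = -5*z^3 - 8*z^2 - 5*z - 2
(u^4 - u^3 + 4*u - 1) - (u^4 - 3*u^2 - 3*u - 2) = -u^3 + 3*u^2 + 7*u + 1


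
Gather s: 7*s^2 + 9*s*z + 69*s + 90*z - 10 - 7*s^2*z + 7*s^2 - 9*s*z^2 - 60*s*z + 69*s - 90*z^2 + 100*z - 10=s^2*(14 - 7*z) + s*(-9*z^2 - 51*z + 138) - 90*z^2 + 190*z - 20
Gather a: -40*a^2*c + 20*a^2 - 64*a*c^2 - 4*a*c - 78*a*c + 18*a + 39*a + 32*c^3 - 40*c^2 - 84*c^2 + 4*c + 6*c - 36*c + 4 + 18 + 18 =a^2*(20 - 40*c) + a*(-64*c^2 - 82*c + 57) + 32*c^3 - 124*c^2 - 26*c + 40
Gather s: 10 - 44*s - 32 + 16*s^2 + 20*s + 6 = 16*s^2 - 24*s - 16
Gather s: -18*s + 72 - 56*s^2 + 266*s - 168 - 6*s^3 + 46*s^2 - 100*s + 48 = -6*s^3 - 10*s^2 + 148*s - 48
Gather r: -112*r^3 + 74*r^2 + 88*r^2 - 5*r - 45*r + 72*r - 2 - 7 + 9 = -112*r^3 + 162*r^2 + 22*r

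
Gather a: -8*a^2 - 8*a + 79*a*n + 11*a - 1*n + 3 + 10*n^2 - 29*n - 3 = -8*a^2 + a*(79*n + 3) + 10*n^2 - 30*n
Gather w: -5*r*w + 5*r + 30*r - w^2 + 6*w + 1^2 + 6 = 35*r - w^2 + w*(6 - 5*r) + 7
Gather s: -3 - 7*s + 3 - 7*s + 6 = 6 - 14*s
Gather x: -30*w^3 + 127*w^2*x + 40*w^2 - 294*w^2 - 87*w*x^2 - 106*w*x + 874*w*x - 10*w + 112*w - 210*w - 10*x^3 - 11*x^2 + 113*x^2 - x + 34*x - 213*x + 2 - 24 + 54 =-30*w^3 - 254*w^2 - 108*w - 10*x^3 + x^2*(102 - 87*w) + x*(127*w^2 + 768*w - 180) + 32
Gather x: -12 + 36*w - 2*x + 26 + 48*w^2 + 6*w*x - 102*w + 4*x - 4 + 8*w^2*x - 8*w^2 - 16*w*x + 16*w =40*w^2 - 50*w + x*(8*w^2 - 10*w + 2) + 10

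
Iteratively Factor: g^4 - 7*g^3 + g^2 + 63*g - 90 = (g - 5)*(g^3 - 2*g^2 - 9*g + 18) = (g - 5)*(g + 3)*(g^2 - 5*g + 6) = (g - 5)*(g - 2)*(g + 3)*(g - 3)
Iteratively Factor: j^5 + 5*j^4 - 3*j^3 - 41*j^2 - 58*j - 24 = (j - 3)*(j^4 + 8*j^3 + 21*j^2 + 22*j + 8) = (j - 3)*(j + 1)*(j^3 + 7*j^2 + 14*j + 8) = (j - 3)*(j + 1)*(j + 2)*(j^2 + 5*j + 4) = (j - 3)*(j + 1)*(j + 2)*(j + 4)*(j + 1)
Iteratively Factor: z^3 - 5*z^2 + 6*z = (z)*(z^2 - 5*z + 6) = z*(z - 2)*(z - 3)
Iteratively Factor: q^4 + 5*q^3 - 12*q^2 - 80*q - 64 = (q + 4)*(q^3 + q^2 - 16*q - 16) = (q - 4)*(q + 4)*(q^2 + 5*q + 4) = (q - 4)*(q + 1)*(q + 4)*(q + 4)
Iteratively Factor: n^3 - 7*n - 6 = (n - 3)*(n^2 + 3*n + 2) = (n - 3)*(n + 2)*(n + 1)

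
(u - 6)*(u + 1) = u^2 - 5*u - 6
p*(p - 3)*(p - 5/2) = p^3 - 11*p^2/2 + 15*p/2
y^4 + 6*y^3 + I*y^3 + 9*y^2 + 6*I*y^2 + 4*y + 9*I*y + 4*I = (y + 1)^2*(y + 4)*(y + I)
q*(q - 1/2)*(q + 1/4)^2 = q^4 - 3*q^2/16 - q/32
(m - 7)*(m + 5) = m^2 - 2*m - 35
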